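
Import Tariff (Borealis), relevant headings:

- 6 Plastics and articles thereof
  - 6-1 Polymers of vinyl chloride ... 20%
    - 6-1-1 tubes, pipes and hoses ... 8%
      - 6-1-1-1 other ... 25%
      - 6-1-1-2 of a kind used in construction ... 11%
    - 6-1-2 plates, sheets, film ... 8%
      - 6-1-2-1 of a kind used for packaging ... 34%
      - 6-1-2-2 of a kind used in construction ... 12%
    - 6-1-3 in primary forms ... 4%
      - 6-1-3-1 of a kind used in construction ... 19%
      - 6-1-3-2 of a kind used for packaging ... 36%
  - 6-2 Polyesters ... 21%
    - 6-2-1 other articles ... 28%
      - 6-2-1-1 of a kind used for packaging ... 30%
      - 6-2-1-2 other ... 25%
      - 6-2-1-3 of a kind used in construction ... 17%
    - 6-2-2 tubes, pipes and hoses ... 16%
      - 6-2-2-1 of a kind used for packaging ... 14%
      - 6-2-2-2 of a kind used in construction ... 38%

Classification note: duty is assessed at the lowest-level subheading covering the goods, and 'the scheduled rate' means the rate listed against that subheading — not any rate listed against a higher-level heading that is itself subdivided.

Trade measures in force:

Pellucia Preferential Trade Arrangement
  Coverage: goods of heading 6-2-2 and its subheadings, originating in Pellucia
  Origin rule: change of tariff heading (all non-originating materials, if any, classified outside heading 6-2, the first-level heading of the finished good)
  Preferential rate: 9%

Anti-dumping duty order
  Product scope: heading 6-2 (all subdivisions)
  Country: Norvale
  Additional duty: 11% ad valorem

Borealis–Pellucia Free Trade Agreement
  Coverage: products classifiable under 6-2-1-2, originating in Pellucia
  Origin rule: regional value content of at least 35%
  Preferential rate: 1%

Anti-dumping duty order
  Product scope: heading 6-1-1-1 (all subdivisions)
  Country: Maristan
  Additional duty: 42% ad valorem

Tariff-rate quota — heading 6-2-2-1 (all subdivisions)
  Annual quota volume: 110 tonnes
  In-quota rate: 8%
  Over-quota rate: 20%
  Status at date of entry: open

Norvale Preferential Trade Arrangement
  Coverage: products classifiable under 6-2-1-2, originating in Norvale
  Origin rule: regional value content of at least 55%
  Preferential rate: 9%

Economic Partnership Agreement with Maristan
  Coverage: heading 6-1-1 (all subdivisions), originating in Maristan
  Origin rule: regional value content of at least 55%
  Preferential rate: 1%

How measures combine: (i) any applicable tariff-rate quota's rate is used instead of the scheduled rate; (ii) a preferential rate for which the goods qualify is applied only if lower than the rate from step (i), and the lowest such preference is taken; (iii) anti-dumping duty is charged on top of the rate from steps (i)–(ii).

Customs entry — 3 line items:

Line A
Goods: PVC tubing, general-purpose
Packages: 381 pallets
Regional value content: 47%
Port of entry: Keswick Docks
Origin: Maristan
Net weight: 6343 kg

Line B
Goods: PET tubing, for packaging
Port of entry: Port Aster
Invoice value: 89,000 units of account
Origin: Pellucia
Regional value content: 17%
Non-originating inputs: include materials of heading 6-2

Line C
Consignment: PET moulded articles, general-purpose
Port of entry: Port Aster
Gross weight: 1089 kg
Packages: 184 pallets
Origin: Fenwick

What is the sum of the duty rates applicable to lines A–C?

100%

Line A: PVC → 6-1; tubing → 6-1-1; general-purpose → 6-1-1-1. Scheduled 25%. Maristan agreement on 6-1-1: RVC < 55%; anti-dumping (Maristan, 6-1-1-1): +42%; total 25% + 42% = 67%. → 67%.
Line B: PET → 6-2; tubing → 6-2-2; for packaging → 6-2-2-1. Scheduled 14%. quota on 6-2-2-1 open → in-quota 8%; Pellucia agreement on 6-2-2: CTH not met; Pellucia agreement on 6-2-1-2: 6-2-2-1 not covered. → 8%.
Line C: PET → 6-2; moulded articles → 6-2-1; general-purpose → 6-2-1-2. Scheduled 25%. No special measure applies. → 25%.
Sum: 67% + 8% + 25% = 100%.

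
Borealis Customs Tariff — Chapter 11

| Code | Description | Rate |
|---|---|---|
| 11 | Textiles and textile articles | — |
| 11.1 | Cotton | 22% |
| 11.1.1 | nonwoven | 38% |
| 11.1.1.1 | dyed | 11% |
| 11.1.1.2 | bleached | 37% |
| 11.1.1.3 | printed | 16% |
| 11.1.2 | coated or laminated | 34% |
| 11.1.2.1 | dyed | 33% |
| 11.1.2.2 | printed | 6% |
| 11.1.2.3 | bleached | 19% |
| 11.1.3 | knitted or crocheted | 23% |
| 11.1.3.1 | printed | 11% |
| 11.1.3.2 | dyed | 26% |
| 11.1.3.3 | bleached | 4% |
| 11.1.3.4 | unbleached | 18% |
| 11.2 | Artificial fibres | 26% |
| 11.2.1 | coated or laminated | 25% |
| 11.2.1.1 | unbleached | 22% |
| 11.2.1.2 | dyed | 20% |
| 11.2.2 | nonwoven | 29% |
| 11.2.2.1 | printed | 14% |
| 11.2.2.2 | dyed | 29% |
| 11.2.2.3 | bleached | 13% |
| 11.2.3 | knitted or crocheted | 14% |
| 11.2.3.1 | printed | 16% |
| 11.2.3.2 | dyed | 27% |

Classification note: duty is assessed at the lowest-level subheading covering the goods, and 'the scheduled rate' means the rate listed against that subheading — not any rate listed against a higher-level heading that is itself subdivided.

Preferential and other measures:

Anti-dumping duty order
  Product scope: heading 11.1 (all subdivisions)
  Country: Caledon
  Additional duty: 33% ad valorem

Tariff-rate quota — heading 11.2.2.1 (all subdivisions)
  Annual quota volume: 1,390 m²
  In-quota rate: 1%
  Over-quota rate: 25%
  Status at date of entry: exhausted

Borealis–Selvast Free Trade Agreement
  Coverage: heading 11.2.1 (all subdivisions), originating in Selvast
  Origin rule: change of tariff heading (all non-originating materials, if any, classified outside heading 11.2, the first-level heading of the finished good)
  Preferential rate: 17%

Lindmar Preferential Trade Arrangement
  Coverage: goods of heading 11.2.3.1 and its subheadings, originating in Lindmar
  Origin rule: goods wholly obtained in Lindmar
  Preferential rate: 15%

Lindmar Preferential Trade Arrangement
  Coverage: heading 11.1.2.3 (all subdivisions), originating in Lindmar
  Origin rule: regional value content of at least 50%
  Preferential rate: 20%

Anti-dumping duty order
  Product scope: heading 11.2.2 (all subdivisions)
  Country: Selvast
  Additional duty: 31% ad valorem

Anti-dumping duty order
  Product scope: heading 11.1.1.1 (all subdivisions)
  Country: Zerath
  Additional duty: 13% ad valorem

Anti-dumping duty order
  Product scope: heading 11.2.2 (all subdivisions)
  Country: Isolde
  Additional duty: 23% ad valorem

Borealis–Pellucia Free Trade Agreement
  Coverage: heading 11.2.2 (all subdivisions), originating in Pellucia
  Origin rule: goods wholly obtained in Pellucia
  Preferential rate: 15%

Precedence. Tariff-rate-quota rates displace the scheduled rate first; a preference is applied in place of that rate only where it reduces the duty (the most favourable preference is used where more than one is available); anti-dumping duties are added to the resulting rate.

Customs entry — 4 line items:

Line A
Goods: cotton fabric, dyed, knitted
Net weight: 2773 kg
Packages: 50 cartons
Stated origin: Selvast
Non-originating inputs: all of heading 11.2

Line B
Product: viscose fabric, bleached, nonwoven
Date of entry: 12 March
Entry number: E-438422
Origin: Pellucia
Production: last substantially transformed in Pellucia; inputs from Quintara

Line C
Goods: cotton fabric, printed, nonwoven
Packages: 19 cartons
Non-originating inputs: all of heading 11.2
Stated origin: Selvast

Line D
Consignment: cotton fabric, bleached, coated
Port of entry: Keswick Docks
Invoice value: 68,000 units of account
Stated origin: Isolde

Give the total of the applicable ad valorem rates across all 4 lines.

74%

Line A: cotton → 11.1; knitted → 11.1.3; dyed → 11.1.3.2. Scheduled 26%. Selvast agreement on 11.2.1: 11.1.3.2 not covered. → 26%.
Line B: viscose → 11.2; nonwoven → 11.2.2; bleached → 11.2.2.3. Scheduled 13%. Pellucia agreement on 11.2.2: not wholly obtained. → 13%.
Line C: cotton → 11.1; nonwoven → 11.1.1; printed → 11.1.1.3. Scheduled 16%. Selvast agreement on 11.2.1: 11.1.1.3 not covered. → 16%.
Line D: cotton → 11.1; coated → 11.1.2; bleached → 11.1.2.3. Scheduled 19%. No special measure applies. → 19%.
Sum: 26% + 13% + 16% + 19% = 74%.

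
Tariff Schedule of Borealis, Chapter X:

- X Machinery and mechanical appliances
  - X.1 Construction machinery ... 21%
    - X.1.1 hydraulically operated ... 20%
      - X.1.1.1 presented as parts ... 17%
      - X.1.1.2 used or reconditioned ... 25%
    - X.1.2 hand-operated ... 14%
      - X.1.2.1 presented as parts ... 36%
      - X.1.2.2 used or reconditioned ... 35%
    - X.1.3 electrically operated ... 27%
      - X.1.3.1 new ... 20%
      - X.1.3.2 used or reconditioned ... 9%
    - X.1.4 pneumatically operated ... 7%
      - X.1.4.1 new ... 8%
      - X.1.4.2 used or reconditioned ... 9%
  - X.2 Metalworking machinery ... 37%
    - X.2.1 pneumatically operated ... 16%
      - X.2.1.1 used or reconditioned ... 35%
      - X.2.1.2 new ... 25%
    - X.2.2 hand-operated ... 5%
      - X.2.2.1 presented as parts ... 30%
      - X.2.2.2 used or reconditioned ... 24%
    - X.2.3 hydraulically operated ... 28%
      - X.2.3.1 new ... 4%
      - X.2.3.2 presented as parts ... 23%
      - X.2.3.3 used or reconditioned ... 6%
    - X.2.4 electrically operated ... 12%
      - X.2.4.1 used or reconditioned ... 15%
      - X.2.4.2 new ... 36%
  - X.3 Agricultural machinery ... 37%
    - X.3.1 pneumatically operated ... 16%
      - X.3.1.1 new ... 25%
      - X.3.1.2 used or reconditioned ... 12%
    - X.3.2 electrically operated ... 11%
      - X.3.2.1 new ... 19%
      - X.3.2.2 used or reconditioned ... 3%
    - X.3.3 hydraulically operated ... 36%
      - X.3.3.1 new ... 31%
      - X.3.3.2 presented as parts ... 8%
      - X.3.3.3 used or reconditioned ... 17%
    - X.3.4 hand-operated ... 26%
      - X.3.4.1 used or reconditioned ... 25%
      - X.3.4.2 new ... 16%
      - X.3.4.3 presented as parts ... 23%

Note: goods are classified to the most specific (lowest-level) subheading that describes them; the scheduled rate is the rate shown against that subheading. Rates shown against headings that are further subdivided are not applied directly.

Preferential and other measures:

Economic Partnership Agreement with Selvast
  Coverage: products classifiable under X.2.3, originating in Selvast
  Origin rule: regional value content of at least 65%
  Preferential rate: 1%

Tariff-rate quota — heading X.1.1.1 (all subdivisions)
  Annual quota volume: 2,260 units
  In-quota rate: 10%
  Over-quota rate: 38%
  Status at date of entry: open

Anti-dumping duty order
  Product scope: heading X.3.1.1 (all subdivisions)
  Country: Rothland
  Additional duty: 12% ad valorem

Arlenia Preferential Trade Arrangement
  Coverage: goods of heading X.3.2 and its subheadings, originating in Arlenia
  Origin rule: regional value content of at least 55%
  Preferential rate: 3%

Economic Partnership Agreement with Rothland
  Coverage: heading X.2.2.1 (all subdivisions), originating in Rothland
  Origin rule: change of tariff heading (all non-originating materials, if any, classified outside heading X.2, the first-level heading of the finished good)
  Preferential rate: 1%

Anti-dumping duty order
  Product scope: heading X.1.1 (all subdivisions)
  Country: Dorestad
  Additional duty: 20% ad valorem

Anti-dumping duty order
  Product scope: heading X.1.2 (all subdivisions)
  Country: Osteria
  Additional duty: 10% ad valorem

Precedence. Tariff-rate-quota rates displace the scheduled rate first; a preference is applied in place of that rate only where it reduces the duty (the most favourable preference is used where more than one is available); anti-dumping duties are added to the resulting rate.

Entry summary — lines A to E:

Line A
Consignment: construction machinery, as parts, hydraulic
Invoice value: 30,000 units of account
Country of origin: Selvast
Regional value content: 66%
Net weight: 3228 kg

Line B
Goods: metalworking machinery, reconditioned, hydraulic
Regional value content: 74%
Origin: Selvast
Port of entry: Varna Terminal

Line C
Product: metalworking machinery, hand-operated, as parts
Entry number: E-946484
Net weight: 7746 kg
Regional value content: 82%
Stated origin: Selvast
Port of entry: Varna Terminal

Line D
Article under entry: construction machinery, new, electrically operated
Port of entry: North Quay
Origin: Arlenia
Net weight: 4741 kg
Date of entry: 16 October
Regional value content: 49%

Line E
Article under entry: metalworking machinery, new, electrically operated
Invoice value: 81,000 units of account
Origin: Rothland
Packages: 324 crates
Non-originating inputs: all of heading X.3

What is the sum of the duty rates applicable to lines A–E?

Line A: construction → X.1; hydraulic → X.1.1; as parts → X.1.1.1. Scheduled 17%. quota on X.1.1.1 open → in-quota 10%; Selvast agreement on X.2.3: X.1.1.1 not covered. → 10%.
Line B: metalworking → X.2; hydraulic → X.2.3; reconditioned → X.2.3.3. Scheduled 6%. Selvast agreement on X.2.3: RVC ≥ 65% → 1% available; preferential 1%. → 1%.
Line C: metalworking → X.2; hand-operated → X.2.2; as parts → X.2.2.1. Scheduled 30%. Selvast agreement on X.2.3: X.2.2.1 not covered. → 30%.
Line D: construction → X.1; electrically operated → X.1.3; new → X.1.3.1. Scheduled 20%. Arlenia agreement on X.3.2: X.1.3.1 not covered. → 20%.
Line E: metalworking → X.2; electrically operated → X.2.4; new → X.2.4.2. Scheduled 36%. Rothland agreement on X.2.2.1: X.2.4.2 not covered. → 36%.
Sum: 10% + 1% + 30% + 20% + 36% = 97%.

97%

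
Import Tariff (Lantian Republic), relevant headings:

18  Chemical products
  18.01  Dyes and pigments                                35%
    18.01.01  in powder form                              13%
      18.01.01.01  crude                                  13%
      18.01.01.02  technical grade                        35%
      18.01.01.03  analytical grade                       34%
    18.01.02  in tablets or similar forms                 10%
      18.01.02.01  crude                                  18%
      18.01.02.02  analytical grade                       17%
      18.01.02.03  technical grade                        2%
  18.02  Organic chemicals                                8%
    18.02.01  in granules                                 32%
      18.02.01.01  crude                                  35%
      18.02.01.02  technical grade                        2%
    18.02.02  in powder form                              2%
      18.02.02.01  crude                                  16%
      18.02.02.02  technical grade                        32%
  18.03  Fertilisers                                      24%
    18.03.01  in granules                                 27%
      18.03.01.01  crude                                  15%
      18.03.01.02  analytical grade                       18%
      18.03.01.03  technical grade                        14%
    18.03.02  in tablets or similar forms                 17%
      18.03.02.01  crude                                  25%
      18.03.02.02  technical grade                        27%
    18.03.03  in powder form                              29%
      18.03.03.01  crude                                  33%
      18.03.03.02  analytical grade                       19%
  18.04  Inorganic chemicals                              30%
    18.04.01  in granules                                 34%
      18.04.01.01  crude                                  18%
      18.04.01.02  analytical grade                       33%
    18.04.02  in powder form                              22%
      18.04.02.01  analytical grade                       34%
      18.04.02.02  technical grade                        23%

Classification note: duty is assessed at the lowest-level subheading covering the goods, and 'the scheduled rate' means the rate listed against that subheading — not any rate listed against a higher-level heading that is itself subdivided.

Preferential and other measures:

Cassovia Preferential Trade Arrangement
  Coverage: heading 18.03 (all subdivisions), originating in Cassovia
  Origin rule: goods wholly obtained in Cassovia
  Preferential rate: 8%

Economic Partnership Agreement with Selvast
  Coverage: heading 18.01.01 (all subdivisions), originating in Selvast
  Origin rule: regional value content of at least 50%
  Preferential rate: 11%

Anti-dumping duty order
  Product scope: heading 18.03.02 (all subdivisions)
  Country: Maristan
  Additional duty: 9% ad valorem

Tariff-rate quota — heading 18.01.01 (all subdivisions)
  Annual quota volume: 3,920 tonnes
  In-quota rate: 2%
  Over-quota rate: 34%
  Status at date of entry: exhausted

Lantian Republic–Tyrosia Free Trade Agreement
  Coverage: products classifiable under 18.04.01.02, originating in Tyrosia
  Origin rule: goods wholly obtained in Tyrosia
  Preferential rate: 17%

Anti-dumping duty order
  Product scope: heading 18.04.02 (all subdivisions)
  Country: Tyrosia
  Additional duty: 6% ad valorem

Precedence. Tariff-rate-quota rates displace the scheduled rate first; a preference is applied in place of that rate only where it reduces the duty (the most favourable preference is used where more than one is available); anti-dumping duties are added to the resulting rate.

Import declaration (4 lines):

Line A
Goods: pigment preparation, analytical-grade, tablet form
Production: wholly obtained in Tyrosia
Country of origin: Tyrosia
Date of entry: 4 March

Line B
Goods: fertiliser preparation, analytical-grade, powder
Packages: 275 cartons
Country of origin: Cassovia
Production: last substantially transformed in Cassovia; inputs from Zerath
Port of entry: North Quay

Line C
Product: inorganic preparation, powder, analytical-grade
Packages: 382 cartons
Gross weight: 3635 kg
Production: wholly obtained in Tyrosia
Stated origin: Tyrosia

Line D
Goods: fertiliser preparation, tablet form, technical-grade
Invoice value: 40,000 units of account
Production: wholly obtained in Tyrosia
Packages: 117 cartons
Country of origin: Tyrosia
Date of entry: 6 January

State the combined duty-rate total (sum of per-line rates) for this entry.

Line A: pigment → 18.01; tablet form → 18.01.02; analytical-grade → 18.01.02.02. Scheduled 17%. Tyrosia agreement on 18.04.01.02: 18.01.02.02 not covered. → 17%.
Line B: fertiliser → 18.03; powder → 18.03.03; analytical-grade → 18.03.03.02. Scheduled 19%. Cassovia agreement on 18.03: not wholly obtained. → 19%.
Line C: inorganic → 18.04; powder → 18.04.02; analytical-grade → 18.04.02.01. Scheduled 34%. Tyrosia agreement on 18.04.01.02: 18.04.02.01 not covered; anti-dumping (Tyrosia, 18.04.02): +6%; total 34% + 6% = 40%. → 40%.
Line D: fertiliser → 18.03; tablet form → 18.03.02; technical-grade → 18.03.02.02. Scheduled 27%. Tyrosia agreement on 18.04.01.02: 18.03.02.02 not covered. → 27%.
Sum: 17% + 19% + 40% + 27% = 103%.

103%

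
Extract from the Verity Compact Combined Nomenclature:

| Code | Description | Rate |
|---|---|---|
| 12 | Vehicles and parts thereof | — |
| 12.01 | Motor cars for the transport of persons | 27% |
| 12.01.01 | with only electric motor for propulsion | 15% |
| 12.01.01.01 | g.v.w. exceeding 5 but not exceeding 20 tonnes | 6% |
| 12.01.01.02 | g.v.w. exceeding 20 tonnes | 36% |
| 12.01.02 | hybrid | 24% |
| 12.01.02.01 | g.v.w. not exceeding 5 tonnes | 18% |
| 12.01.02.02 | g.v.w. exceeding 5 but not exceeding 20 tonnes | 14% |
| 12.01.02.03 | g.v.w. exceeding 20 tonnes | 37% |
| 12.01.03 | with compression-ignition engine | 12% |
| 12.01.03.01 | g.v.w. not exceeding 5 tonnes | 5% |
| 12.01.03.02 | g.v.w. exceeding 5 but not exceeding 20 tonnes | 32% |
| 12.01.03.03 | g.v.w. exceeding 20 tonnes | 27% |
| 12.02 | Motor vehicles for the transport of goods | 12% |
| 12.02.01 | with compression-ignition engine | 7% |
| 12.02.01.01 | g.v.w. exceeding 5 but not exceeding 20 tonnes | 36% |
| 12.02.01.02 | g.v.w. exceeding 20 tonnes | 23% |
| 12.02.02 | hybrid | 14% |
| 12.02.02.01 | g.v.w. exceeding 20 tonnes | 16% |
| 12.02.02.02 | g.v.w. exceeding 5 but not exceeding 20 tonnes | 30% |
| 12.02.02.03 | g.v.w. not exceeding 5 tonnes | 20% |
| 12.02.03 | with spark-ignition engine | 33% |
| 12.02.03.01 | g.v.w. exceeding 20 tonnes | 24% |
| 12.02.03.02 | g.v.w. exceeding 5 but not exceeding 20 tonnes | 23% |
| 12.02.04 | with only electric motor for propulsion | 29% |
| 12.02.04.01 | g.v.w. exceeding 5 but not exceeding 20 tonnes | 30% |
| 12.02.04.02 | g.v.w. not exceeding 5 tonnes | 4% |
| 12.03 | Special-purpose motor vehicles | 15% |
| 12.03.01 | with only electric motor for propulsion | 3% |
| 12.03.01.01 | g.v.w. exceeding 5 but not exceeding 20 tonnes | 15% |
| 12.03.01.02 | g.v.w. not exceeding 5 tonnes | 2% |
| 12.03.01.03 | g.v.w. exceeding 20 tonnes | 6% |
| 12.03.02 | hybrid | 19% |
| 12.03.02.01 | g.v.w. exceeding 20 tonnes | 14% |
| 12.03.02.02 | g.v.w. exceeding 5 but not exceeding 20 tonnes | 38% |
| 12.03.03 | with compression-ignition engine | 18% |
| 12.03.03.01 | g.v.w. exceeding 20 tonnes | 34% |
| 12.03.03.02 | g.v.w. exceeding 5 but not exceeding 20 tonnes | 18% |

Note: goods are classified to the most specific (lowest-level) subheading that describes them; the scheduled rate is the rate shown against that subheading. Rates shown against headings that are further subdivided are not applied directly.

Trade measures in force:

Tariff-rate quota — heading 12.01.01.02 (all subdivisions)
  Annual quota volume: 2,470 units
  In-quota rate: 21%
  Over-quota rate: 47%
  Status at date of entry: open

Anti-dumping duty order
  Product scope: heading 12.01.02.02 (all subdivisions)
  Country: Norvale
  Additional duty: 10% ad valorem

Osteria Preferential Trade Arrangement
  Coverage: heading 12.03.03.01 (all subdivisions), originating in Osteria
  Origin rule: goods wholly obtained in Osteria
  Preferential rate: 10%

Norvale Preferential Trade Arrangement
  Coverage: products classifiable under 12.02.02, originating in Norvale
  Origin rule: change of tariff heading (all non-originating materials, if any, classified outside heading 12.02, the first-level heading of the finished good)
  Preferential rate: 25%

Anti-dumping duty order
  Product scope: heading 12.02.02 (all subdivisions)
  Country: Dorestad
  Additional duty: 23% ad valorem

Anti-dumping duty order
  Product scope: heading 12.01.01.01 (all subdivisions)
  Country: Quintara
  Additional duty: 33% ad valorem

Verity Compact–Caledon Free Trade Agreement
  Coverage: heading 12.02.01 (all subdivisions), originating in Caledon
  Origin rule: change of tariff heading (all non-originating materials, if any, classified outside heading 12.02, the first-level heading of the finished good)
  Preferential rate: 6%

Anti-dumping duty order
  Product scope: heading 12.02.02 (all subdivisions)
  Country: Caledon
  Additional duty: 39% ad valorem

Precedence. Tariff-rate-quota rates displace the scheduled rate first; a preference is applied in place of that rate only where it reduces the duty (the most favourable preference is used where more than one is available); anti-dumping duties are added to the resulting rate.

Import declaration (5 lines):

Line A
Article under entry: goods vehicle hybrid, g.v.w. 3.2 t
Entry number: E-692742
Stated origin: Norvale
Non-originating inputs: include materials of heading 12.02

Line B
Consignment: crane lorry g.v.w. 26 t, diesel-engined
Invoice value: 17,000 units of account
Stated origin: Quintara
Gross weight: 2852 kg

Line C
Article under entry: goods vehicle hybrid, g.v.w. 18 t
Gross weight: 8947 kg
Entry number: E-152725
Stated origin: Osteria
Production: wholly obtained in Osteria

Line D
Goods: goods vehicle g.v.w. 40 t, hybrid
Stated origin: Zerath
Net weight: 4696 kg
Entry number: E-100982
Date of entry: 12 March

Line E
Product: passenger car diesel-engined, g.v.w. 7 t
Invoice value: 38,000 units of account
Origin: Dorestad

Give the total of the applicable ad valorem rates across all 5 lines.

132%

Line A: goods vehicle → 12.02; hybrid → 12.02.02; g.v.w. 3.2 t → 12.02.02.03. Scheduled 20%. Norvale agreement on 12.02.02: CTH not met. → 20%.
Line B: crane lorry → 12.03; diesel-engined → 12.03.03; g.v.w. 26 t → 12.03.03.01. Scheduled 34%. No special measure applies. → 34%.
Line C: goods vehicle → 12.02; hybrid → 12.02.02; g.v.w. 18 t → 12.02.02.02. Scheduled 30%. Osteria agreement on 12.03.03.01: 12.02.02.02 not covered. → 30%.
Line D: goods vehicle → 12.02; hybrid → 12.02.02; g.v.w. 40 t → 12.02.02.01. Scheduled 16%. No special measure applies. → 16%.
Line E: passenger car → 12.01; diesel-engined → 12.01.03; g.v.w. 7 t → 12.01.03.02. Scheduled 32%. No special measure applies. → 32%.
Sum: 20% + 34% + 30% + 16% + 32% = 132%.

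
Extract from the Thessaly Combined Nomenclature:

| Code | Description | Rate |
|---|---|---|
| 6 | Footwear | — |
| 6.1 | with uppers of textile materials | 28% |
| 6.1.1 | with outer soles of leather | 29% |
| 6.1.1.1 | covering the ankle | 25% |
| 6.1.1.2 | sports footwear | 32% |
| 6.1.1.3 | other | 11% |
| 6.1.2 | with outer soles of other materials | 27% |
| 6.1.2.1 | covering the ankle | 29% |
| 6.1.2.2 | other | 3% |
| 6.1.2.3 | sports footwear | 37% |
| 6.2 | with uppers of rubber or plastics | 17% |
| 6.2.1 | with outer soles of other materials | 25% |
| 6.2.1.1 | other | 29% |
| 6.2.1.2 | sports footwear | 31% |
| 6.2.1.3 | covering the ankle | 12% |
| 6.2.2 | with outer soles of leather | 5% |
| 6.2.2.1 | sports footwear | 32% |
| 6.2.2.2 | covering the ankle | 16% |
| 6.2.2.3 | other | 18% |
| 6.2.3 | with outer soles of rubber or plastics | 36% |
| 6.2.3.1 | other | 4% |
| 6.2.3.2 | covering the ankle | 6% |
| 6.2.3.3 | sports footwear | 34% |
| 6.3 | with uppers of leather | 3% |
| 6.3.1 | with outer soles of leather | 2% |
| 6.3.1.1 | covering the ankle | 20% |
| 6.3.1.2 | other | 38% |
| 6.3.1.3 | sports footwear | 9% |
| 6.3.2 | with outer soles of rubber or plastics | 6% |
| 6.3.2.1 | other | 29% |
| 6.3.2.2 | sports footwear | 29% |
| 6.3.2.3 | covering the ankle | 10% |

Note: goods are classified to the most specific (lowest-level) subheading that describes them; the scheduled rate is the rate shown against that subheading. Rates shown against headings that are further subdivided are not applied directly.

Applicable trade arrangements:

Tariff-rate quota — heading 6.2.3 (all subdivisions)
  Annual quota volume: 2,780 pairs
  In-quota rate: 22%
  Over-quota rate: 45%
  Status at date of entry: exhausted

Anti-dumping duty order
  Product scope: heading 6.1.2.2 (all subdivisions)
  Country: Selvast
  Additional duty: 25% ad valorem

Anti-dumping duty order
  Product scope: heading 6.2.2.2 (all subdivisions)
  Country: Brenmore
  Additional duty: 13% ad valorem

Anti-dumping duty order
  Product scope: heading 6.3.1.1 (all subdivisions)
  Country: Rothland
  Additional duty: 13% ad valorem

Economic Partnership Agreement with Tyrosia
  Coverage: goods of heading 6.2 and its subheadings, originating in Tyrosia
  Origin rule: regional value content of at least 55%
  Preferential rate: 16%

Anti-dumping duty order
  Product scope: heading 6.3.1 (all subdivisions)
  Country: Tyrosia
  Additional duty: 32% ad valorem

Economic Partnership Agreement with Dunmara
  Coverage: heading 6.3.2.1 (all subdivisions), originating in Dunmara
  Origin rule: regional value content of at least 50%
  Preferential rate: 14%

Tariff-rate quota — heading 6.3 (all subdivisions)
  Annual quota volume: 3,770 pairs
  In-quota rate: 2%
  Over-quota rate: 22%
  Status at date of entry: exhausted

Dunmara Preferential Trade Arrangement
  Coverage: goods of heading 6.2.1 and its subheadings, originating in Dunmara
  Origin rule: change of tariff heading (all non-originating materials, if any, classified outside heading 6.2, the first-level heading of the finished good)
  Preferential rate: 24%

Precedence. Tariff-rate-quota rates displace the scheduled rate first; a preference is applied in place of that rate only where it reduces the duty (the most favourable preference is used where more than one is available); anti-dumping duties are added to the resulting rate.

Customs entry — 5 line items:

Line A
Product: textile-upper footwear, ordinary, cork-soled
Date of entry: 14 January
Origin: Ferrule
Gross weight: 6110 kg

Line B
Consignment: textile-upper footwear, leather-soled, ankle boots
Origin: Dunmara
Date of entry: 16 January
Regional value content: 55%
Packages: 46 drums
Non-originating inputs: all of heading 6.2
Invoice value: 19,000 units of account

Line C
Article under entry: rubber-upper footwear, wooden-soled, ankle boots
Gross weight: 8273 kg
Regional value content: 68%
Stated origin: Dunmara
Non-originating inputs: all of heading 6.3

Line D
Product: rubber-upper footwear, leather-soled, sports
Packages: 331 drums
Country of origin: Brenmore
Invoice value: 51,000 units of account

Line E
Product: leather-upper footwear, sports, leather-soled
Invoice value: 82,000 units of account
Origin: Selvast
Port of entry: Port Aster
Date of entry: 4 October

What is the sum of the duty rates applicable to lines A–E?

94%

Line A: textile-upper → 6.1; cork-soled → 6.1.2; ordinary → 6.1.2.2. Scheduled 3%. No special measure applies. → 3%.
Line B: textile-upper → 6.1; leather-soled → 6.1.1; ankle boots → 6.1.1.1. Scheduled 25%. Dunmara agreement on 6.3.2.1: 6.1.1.1 not covered; Dunmara agreement on 6.2.1: 6.1.1.1 not covered. → 25%.
Line C: rubber-upper → 6.2; wooden-soled → 6.2.1; ankle boots → 6.2.1.3. Scheduled 12%. Dunmara agreement on 6.3.2.1: 6.2.1.3 not covered; Dunmara agreement on 6.2.1: CTH met → 24% available; preference 24% not lower than 12% → no reduction. → 12%.
Line D: rubber-upper → 6.2; leather-soled → 6.2.2; sports → 6.2.2.1. Scheduled 32%. No special measure applies. → 32%.
Line E: leather-upper → 6.3; leather-soled → 6.3.1; sports → 6.3.1.3. Scheduled 9%. quota on 6.3 exhausted → over-quota 22%. → 22%.
Sum: 3% + 25% + 12% + 32% + 22% = 94%.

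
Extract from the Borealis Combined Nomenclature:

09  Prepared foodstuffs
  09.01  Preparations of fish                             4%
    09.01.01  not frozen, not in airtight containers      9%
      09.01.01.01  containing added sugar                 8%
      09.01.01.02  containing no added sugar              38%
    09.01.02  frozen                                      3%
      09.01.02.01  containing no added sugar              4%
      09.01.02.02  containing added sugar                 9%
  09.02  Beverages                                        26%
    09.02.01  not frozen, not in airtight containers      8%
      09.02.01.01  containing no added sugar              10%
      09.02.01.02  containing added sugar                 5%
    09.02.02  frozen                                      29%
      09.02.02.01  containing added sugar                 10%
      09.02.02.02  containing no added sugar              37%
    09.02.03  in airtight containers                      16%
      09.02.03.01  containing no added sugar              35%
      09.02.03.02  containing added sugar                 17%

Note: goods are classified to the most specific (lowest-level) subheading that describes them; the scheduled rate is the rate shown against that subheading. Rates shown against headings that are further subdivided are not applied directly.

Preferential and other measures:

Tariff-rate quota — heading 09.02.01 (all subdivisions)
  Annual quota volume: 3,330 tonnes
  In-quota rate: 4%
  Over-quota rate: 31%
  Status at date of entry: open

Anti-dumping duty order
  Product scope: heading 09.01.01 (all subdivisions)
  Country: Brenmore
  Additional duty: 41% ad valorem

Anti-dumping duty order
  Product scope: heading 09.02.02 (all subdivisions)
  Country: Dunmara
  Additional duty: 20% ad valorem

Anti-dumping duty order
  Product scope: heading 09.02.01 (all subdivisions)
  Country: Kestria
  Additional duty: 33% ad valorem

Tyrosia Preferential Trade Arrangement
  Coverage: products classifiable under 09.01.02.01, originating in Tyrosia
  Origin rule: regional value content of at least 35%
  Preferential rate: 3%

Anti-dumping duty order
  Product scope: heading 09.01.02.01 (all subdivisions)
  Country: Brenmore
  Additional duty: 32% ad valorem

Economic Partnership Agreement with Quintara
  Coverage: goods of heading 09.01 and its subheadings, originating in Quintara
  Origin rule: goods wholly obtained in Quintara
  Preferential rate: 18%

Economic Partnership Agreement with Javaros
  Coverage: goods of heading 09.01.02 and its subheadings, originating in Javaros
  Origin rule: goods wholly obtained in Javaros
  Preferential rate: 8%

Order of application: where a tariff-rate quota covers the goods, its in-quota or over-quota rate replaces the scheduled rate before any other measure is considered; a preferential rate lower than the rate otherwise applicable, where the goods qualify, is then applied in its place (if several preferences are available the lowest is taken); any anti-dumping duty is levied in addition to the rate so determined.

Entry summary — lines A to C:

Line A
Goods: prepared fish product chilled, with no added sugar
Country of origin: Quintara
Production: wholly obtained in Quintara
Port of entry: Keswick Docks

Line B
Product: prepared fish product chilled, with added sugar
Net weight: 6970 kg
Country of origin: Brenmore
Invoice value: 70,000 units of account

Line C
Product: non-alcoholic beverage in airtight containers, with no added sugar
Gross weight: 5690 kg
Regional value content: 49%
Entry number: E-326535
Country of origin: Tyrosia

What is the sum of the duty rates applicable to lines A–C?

102%

Line A: prepared fish product → 09.01; chilled → 09.01.01; with no added sugar → 09.01.01.02. Scheduled 38%. Quintara agreement on 09.01: wholly obtained → 18% available; preferential 18%. → 18%.
Line B: prepared fish product → 09.01; chilled → 09.01.01; with added sugar → 09.01.01.01. Scheduled 8%. anti-dumping (Brenmore, 09.01.01): +41%; total 8% + 41% = 49%. → 49%.
Line C: non-alcoholic beverage → 09.02; in airtight containers → 09.02.03; with no added sugar → 09.02.03.01. Scheduled 35%. Tyrosia agreement on 09.01.02.01: 09.02.03.01 not covered. → 35%.
Sum: 18% + 49% + 35% = 102%.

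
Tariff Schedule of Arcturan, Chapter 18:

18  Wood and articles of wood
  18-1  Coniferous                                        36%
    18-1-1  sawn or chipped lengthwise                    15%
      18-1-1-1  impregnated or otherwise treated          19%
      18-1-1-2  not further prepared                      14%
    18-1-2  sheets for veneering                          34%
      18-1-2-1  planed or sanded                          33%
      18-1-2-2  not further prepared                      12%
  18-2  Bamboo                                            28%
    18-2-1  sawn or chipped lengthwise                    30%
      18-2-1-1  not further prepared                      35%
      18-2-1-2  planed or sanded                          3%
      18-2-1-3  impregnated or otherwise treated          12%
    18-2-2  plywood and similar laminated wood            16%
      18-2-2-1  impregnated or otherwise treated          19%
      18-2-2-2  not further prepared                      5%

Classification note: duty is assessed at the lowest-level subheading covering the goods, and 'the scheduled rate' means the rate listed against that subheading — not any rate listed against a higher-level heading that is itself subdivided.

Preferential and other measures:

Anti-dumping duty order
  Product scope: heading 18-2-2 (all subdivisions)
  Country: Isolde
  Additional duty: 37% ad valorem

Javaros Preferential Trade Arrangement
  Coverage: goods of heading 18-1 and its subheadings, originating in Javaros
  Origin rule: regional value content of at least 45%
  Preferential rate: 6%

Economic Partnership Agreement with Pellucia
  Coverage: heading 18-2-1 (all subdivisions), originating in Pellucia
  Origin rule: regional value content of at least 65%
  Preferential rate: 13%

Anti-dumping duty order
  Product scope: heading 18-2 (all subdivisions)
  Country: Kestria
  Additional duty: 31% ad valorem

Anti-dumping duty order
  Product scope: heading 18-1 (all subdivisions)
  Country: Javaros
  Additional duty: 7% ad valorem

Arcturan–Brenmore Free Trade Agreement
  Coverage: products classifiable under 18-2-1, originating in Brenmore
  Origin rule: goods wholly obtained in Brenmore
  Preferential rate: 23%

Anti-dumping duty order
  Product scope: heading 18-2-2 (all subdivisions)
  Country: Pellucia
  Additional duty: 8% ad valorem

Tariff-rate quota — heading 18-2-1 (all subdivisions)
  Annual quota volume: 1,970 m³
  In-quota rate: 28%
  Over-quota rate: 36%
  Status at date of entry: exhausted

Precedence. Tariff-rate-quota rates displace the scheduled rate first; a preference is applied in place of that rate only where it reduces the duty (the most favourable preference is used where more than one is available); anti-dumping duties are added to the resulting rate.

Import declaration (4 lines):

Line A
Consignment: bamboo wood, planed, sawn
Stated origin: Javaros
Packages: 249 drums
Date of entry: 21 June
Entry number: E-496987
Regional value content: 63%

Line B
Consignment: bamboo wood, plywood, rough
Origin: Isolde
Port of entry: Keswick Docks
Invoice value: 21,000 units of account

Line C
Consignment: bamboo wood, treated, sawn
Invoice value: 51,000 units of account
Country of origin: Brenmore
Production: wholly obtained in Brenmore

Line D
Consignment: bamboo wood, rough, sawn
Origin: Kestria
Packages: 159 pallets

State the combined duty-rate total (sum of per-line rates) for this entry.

168%

Line A: bamboo → 18-2; sawn → 18-2-1; planed → 18-2-1-2. Scheduled 3%. quota on 18-2-1 exhausted → over-quota 36%; Javaros agreement on 18-1: 18-2-1-2 not covered. → 36%.
Line B: bamboo → 18-2; plywood → 18-2-2; rough → 18-2-2-2. Scheduled 5%. anti-dumping (Isolde, 18-2-2): +37%; total 5% + 37% = 42%. → 42%.
Line C: bamboo → 18-2; sawn → 18-2-1; treated → 18-2-1-3. Scheduled 12%. quota on 18-2-1 exhausted → over-quota 36%; Brenmore agreement on 18-2-1: wholly obtained → 23% available; preferential 23%. → 23%.
Line D: bamboo → 18-2; sawn → 18-2-1; rough → 18-2-1-1. Scheduled 35%. quota on 18-2-1 exhausted → over-quota 36%; anti-dumping (Kestria, 18-2): +31%; total 36% + 31% = 67%. → 67%.
Sum: 36% + 42% + 23% + 67% = 168%.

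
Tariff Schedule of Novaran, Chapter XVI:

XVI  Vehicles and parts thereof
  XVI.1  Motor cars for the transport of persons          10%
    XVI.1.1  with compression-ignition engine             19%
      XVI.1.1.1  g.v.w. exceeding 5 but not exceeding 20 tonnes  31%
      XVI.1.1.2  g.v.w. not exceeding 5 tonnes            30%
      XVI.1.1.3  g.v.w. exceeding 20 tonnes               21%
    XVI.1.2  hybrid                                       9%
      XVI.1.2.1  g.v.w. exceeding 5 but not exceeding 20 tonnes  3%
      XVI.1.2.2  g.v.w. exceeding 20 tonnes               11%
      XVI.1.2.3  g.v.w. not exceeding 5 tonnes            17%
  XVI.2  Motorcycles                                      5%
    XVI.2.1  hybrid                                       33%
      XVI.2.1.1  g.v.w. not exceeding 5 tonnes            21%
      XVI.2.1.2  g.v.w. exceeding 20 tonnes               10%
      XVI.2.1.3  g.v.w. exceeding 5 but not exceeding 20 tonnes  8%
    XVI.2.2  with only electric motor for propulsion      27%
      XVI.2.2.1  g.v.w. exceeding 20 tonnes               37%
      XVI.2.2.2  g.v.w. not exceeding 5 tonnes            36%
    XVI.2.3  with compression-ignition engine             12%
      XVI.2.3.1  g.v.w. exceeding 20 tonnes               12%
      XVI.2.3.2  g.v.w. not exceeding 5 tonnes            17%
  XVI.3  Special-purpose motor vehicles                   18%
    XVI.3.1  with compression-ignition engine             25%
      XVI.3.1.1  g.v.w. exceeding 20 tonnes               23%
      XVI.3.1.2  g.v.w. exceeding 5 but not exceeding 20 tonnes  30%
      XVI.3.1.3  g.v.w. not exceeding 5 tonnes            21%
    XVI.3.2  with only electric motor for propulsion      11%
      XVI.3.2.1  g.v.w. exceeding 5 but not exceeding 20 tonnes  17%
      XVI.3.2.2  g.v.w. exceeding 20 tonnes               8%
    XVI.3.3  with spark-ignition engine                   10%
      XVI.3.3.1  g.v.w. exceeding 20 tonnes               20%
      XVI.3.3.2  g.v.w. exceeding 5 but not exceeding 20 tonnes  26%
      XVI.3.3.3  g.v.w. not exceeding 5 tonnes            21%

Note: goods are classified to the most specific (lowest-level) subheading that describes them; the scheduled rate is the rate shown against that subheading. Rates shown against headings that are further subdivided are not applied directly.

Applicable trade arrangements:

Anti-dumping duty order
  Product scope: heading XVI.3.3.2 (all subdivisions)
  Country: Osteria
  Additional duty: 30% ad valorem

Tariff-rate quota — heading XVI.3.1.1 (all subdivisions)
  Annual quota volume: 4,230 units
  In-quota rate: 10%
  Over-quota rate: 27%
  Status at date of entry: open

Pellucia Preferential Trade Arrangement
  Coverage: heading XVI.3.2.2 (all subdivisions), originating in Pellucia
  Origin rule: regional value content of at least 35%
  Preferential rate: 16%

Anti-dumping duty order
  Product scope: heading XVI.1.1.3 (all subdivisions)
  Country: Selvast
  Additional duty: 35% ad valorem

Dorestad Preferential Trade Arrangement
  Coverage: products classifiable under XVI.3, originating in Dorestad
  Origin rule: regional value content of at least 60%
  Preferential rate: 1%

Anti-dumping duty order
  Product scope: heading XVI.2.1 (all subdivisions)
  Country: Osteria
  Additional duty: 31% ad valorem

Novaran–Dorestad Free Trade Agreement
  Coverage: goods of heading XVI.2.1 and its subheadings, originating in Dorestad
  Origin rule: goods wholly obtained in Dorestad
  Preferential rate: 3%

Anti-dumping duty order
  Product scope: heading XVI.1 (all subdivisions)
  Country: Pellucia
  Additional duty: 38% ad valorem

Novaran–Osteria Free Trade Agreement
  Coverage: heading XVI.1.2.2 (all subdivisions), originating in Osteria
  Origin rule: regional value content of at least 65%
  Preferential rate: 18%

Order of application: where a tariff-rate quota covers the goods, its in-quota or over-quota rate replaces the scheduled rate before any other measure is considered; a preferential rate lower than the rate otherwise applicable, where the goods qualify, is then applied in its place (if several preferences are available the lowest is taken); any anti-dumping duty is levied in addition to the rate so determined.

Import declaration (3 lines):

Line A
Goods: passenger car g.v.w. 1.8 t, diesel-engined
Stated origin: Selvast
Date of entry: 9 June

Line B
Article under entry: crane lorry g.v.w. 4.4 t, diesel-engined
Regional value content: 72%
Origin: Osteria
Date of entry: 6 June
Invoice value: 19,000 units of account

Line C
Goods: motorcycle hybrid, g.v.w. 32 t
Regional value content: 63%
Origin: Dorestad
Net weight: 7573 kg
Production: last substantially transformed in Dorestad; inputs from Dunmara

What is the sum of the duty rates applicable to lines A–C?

61%

Line A: passenger car → XVI.1; diesel-engined → XVI.1.1; g.v.w. 1.8 t → XVI.1.1.2. Scheduled 30%. No special measure applies. → 30%.
Line B: crane lorry → XVI.3; diesel-engined → XVI.3.1; g.v.w. 4.4 t → XVI.3.1.3. Scheduled 21%. Osteria agreement on XVI.1.2.2: XVI.3.1.3 not covered. → 21%.
Line C: motorcycle → XVI.2; hybrid → XVI.2.1; g.v.w. 32 t → XVI.2.1.2. Scheduled 10%. Dorestad agreement on XVI.3: XVI.2.1.2 not covered; Dorestad agreement on XVI.2.1: not wholly obtained. → 10%.
Sum: 30% + 21% + 10% = 61%.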